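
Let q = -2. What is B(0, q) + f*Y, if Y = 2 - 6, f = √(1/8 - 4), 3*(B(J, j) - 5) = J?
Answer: 5 - I*√62 ≈ 5.0 - 7.874*I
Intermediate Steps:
B(J, j) = 5 + J/3
f = I*√62/4 (f = √(⅛ - 4) = √(-31/8) = I*√62/4 ≈ 1.9685*I)
Y = -4
B(0, q) + f*Y = (5 + (⅓)*0) + (I*√62/4)*(-4) = (5 + 0) - I*√62 = 5 - I*√62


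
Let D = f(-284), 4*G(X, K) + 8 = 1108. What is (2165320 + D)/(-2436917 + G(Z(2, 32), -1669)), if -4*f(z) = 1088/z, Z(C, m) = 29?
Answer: -76868894/86500791 ≈ -0.88865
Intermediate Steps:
G(X, K) = 275 (G(X, K) = -2 + (1/4)*1108 = -2 + 277 = 275)
f(z) = -272/z
D = 68/71 (D = -272/(-284) = -272*(-1/284) = 68/71 ≈ 0.95775)
(2165320 + D)/(-2436917 + G(Z(2, 32), -1669)) = (2165320 + 68/71)/(-2436917 + 275) = (153737788/71)/(-2436642) = (153737788/71)*(-1/2436642) = -76868894/86500791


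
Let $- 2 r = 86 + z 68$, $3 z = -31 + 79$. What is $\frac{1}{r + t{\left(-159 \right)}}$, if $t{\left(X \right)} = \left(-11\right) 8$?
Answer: $- \frac{1}{675} \approx -0.0014815$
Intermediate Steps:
$t{\left(X \right)} = -88$
$z = 16$ ($z = \frac{-31 + 79}{3} = \frac{1}{3} \cdot 48 = 16$)
$r = -587$ ($r = - \frac{86 + 16 \cdot 68}{2} = - \frac{86 + 1088}{2} = \left(- \frac{1}{2}\right) 1174 = -587$)
$\frac{1}{r + t{\left(-159 \right)}} = \frac{1}{-587 - 88} = \frac{1}{-675} = - \frac{1}{675}$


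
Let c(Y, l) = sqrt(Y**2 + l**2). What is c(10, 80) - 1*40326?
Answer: -40326 + 10*sqrt(65) ≈ -40245.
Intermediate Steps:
c(10, 80) - 1*40326 = sqrt(10**2 + 80**2) - 1*40326 = sqrt(100 + 6400) - 40326 = sqrt(6500) - 40326 = 10*sqrt(65) - 40326 = -40326 + 10*sqrt(65)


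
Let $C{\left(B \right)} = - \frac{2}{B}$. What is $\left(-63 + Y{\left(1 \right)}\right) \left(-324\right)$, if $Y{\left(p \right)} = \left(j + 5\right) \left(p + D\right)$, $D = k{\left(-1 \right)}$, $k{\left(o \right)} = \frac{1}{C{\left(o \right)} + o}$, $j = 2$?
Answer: $15876$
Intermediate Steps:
$k{\left(o \right)} = \frac{1}{o - \frac{2}{o}}$ ($k{\left(o \right)} = \frac{1}{- \frac{2}{o} + o} = \frac{1}{o - \frac{2}{o}}$)
$D = 1$ ($D = - \frac{1}{-2 + \left(-1\right)^{2}} = - \frac{1}{-2 + 1} = - \frac{1}{-1} = \left(-1\right) \left(-1\right) = 1$)
$Y{\left(p \right)} = 7 + 7 p$ ($Y{\left(p \right)} = \left(2 + 5\right) \left(p + 1\right) = 7 \left(1 + p\right) = 7 + 7 p$)
$\left(-63 + Y{\left(1 \right)}\right) \left(-324\right) = \left(-63 + \left(7 + 7 \cdot 1\right)\right) \left(-324\right) = \left(-63 + \left(7 + 7\right)\right) \left(-324\right) = \left(-63 + 14\right) \left(-324\right) = \left(-49\right) \left(-324\right) = 15876$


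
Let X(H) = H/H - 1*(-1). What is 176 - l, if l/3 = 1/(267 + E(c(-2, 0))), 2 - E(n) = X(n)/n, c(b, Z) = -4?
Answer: 94858/539 ≈ 175.99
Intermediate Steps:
X(H) = 2 (X(H) = 1 + 1 = 2)
E(n) = 2 - 2/n
l = 6/539 (l = 3/(267 + (2 - 2/(-4))) = 3/(267 + (2 - 2*(-¼))) = 3/(267 + (2 + ½)) = 3/(267 + 5/2) = 3/(539/2) = 3*(2/539) = 6/539 ≈ 0.011132)
176 - l = 176 - 1*6/539 = 176 - 6/539 = 94858/539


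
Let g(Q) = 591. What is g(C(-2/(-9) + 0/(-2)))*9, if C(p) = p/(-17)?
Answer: 5319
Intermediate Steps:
C(p) = -p/17 (C(p) = p*(-1/17) = -p/17)
g(C(-2/(-9) + 0/(-2)))*9 = 591*9 = 5319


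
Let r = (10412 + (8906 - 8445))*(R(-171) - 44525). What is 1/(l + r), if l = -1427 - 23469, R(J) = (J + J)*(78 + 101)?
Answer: -1/1149768535 ≈ -8.6974e-10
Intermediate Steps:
R(J) = 358*J (R(J) = (2*J)*179 = 358*J)
r = -1149743639 (r = (10412 + (8906 - 8445))*(358*(-171) - 44525) = (10412 + 461)*(-61218 - 44525) = 10873*(-105743) = -1149743639)
l = -24896
1/(l + r) = 1/(-24896 - 1149743639) = 1/(-1149768535) = -1/1149768535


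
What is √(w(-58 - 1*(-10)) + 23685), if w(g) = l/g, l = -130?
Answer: √3411030/12 ≈ 153.91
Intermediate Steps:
w(g) = -130/g
√(w(-58 - 1*(-10)) + 23685) = √(-130/(-58 - 1*(-10)) + 23685) = √(-130/(-58 + 10) + 23685) = √(-130/(-48) + 23685) = √(-130*(-1/48) + 23685) = √(65/24 + 23685) = √(568505/24) = √3411030/12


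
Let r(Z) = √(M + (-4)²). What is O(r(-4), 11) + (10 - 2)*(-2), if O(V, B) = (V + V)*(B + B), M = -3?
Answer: -16 + 44*√13 ≈ 142.64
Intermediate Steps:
r(Z) = √13 (r(Z) = √(-3 + (-4)²) = √(-3 + 16) = √13)
O(V, B) = 4*B*V (O(V, B) = (2*V)*(2*B) = 4*B*V)
O(r(-4), 11) + (10 - 2)*(-2) = 4*11*√13 + (10 - 2)*(-2) = 44*√13 + 8*(-2) = 44*√13 - 16 = -16 + 44*√13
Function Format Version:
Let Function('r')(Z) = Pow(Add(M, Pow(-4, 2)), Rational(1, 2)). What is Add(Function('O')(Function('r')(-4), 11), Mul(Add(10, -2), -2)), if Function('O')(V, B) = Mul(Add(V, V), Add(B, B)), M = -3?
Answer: Add(-16, Mul(44, Pow(13, Rational(1, 2)))) ≈ 142.64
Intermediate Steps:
Function('r')(Z) = Pow(13, Rational(1, 2)) (Function('r')(Z) = Pow(Add(-3, Pow(-4, 2)), Rational(1, 2)) = Pow(Add(-3, 16), Rational(1, 2)) = Pow(13, Rational(1, 2)))
Function('O')(V, B) = Mul(4, B, V) (Function('O')(V, B) = Mul(Mul(2, V), Mul(2, B)) = Mul(4, B, V))
Add(Function('O')(Function('r')(-4), 11), Mul(Add(10, -2), -2)) = Add(Mul(4, 11, Pow(13, Rational(1, 2))), Mul(Add(10, -2), -2)) = Add(Mul(44, Pow(13, Rational(1, 2))), Mul(8, -2)) = Add(Mul(44, Pow(13, Rational(1, 2))), -16) = Add(-16, Mul(44, Pow(13, Rational(1, 2))))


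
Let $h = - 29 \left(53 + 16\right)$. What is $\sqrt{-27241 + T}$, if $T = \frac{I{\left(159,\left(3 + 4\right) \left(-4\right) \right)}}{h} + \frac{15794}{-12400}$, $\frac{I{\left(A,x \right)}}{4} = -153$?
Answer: $\frac{i \sqrt{4658794167459246}}{413540} \approx 165.05 i$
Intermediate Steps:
$I{\left(A,x \right)} = -612$ ($I{\left(A,x \right)} = 4 \left(-153\right) = -612$)
$h = -2001$ ($h = \left(-29\right) 69 = -2001$)
$T = - \frac{4002499}{4135400}$ ($T = - \frac{612}{-2001} + \frac{15794}{-12400} = \left(-612\right) \left(- \frac{1}{2001}\right) + 15794 \left(- \frac{1}{12400}\right) = \frac{204}{667} - \frac{7897}{6200} = - \frac{4002499}{4135400} \approx -0.96786$)
$\sqrt{-27241 + T} = \sqrt{-27241 - \frac{4002499}{4135400}} = \sqrt{- \frac{112656433899}{4135400}} = \frac{i \sqrt{4658794167459246}}{413540}$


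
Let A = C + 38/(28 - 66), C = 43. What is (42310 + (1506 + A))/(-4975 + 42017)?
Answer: 21929/18521 ≈ 1.1840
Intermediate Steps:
A = 42 (A = 43 + 38/(28 - 66) = 43 + 38/(-38) = 43 - 1/38*38 = 43 - 1 = 42)
(42310 + (1506 + A))/(-4975 + 42017) = (42310 + (1506 + 42))/(-4975 + 42017) = (42310 + 1548)/37042 = 43858*(1/37042) = 21929/18521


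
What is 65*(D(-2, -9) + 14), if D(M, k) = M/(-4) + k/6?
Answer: 845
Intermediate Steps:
D(M, k) = -M/4 + k/6 (D(M, k) = M*(-¼) + k*(⅙) = -M/4 + k/6)
65*(D(-2, -9) + 14) = 65*((-¼*(-2) + (⅙)*(-9)) + 14) = 65*((½ - 3/2) + 14) = 65*(-1 + 14) = 65*13 = 845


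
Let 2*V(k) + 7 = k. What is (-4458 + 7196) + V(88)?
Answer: 5557/2 ≈ 2778.5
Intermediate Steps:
V(k) = -7/2 + k/2
(-4458 + 7196) + V(88) = (-4458 + 7196) + (-7/2 + (1/2)*88) = 2738 + (-7/2 + 44) = 2738 + 81/2 = 5557/2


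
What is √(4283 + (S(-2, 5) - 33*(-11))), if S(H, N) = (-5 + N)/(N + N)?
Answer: √4646 ≈ 68.162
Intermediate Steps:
S(H, N) = (-5 + N)/(2*N) (S(H, N) = (-5 + N)/((2*N)) = (-5 + N)*(1/(2*N)) = (-5 + N)/(2*N))
√(4283 + (S(-2, 5) - 33*(-11))) = √(4283 + ((½)*(-5 + 5)/5 - 33*(-11))) = √(4283 + ((½)*(⅕)*0 + 363)) = √(4283 + (0 + 363)) = √(4283 + 363) = √4646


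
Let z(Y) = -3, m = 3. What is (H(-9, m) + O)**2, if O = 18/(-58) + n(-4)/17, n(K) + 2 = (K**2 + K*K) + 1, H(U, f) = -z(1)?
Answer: 4950625/243049 ≈ 20.369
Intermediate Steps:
H(U, f) = 3 (H(U, f) = -1*(-3) = 3)
n(K) = -1 + 2*K**2 (n(K) = -2 + ((K**2 + K*K) + 1) = -2 + ((K**2 + K**2) + 1) = -2 + (2*K**2 + 1) = -2 + (1 + 2*K**2) = -1 + 2*K**2)
O = 746/493 (O = 18/(-58) + (-1 + 2*(-4)**2)/17 = 18*(-1/58) + (-1 + 2*16)*(1/17) = -9/29 + (-1 + 32)*(1/17) = -9/29 + 31*(1/17) = -9/29 + 31/17 = 746/493 ≈ 1.5132)
(H(-9, m) + O)**2 = (3 + 746/493)**2 = (2225/493)**2 = 4950625/243049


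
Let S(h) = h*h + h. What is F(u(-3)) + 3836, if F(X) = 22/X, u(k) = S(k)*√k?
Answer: 3836 - 11*I*√3/9 ≈ 3836.0 - 2.117*I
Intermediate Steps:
S(h) = h + h² (S(h) = h² + h = h + h²)
u(k) = k^(3/2)*(1 + k) (u(k) = (k*(1 + k))*√k = k^(3/2)*(1 + k))
F(u(-3)) + 3836 = 22/(((-3)^(3/2)*(1 - 3))) + 3836 = 22/((-3*I*√3*(-2))) + 3836 = 22/((6*I*√3)) + 3836 = 22*(-I*√3/18) + 3836 = -11*I*√3/9 + 3836 = 3836 - 11*I*√3/9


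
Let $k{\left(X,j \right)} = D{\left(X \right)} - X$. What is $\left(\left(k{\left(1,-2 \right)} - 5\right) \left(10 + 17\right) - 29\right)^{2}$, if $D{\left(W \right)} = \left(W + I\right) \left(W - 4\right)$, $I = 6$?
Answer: $574564$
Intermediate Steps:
$D{\left(W \right)} = \left(-4 + W\right) \left(6 + W\right)$ ($D{\left(W \right)} = \left(W + 6\right) \left(W - 4\right) = \left(6 + W\right) \left(-4 + W\right) = \left(-4 + W\right) \left(6 + W\right)$)
$k{\left(X,j \right)} = -24 + X + X^{2}$ ($k{\left(X,j \right)} = \left(-24 + X^{2} + 2 X\right) - X = -24 + X + X^{2}$)
$\left(\left(k{\left(1,-2 \right)} - 5\right) \left(10 + 17\right) - 29\right)^{2} = \left(\left(\left(-24 + 1 + 1^{2}\right) - 5\right) \left(10 + 17\right) - 29\right)^{2} = \left(\left(\left(-24 + 1 + 1\right) - 5\right) 27 - 29\right)^{2} = \left(\left(-22 - 5\right) 27 - 29\right)^{2} = \left(\left(-27\right) 27 - 29\right)^{2} = \left(-729 - 29\right)^{2} = \left(-758\right)^{2} = 574564$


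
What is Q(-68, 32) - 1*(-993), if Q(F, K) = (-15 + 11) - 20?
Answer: 969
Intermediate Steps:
Q(F, K) = -24 (Q(F, K) = -4 - 20 = -24)
Q(-68, 32) - 1*(-993) = -24 - 1*(-993) = -24 + 993 = 969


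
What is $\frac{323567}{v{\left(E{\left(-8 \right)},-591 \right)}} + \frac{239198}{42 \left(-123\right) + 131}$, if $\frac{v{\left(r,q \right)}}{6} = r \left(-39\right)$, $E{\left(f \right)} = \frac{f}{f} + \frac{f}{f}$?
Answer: $- \frac{1741104509}{2356380} \approx -738.89$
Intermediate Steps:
$E{\left(f \right)} = 2$ ($E{\left(f \right)} = 1 + 1 = 2$)
$v{\left(r,q \right)} = - 234 r$ ($v{\left(r,q \right)} = 6 r \left(-39\right) = 6 \left(- 39 r\right) = - 234 r$)
$\frac{323567}{v{\left(E{\left(-8 \right)},-591 \right)}} + \frac{239198}{42 \left(-123\right) + 131} = \frac{323567}{\left(-234\right) 2} + \frac{239198}{42 \left(-123\right) + 131} = \frac{323567}{-468} + \frac{239198}{-5166 + 131} = 323567 \left(- \frac{1}{468}\right) + \frac{239198}{-5035} = - \frac{323567}{468} + 239198 \left(- \frac{1}{5035}\right) = - \frac{323567}{468} - \frac{239198}{5035} = - \frac{1741104509}{2356380}$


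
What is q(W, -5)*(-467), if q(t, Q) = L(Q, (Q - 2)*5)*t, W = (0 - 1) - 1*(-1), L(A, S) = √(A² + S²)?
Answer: 0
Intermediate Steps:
W = 0 (W = -1 + 1 = 0)
q(t, Q) = t*√(Q² + (-10 + 5*Q)²) (q(t, Q) = √(Q² + ((Q - 2)*5)²)*t = √(Q² + ((-2 + Q)*5)²)*t = √(Q² + (-10 + 5*Q)²)*t = t*√(Q² + (-10 + 5*Q)²))
q(W, -5)*(-467) = (0*√((-5)² + 25*(-2 - 5)²))*(-467) = (0*√(25 + 25*(-7)²))*(-467) = (0*√(25 + 25*49))*(-467) = (0*√(25 + 1225))*(-467) = (0*√1250)*(-467) = (0*(25*√2))*(-467) = 0*(-467) = 0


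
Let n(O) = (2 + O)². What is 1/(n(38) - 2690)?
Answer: -1/1090 ≈ -0.00091743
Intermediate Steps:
1/(n(38) - 2690) = 1/((2 + 38)² - 2690) = 1/(40² - 2690) = 1/(1600 - 2690) = 1/(-1090) = -1/1090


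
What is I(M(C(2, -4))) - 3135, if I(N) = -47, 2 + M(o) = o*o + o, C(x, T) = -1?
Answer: -3182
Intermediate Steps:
M(o) = -2 + o + o² (M(o) = -2 + (o*o + o) = -2 + (o² + o) = -2 + (o + o²) = -2 + o + o²)
I(M(C(2, -4))) - 3135 = -47 - 3135 = -3182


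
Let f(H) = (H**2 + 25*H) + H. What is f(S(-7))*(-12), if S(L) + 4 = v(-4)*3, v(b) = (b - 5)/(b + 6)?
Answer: 1785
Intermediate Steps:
v(b) = (-5 + b)/(6 + b)
S(L) = -35/2 (S(L) = -4 + ((-5 - 4)/(6 - 4))*3 = -4 + (-9/2)*3 = -4 + ((1/2)*(-9))*3 = -4 - 9/2*3 = -4 - 27/2 = -35/2)
f(H) = H**2 + 26*H
f(S(-7))*(-12) = -35*(26 - 35/2)/2*(-12) = -35/2*17/2*(-12) = -595/4*(-12) = 1785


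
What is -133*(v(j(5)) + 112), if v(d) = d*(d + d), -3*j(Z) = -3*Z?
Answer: -21546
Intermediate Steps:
j(Z) = Z (j(Z) = -(-1)*Z = Z)
v(d) = 2*d² (v(d) = d*(2*d) = 2*d²)
-133*(v(j(5)) + 112) = -133*(2*5² + 112) = -133*(2*25 + 112) = -133*(50 + 112) = -133*162 = -21546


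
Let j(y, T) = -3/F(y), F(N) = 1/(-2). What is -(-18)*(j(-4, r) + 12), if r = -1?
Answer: 324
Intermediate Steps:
F(N) = -½
j(y, T) = 6 (j(y, T) = -3/(-½) = -3*(-2) = 6)
-(-18)*(j(-4, r) + 12) = -(-18)*(6 + 12) = -(-18)*18 = -1*(-324) = 324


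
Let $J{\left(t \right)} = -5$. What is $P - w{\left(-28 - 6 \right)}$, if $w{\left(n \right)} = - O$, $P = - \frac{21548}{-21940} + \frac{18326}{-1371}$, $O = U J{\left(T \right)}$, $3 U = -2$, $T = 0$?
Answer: $- \frac{68066083}{7519935} \approx -9.0514$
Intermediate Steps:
$U = - \frac{2}{3}$ ($U = \frac{1}{3} \left(-2\right) = - \frac{2}{3} \approx -0.66667$)
$O = \frac{10}{3}$ ($O = \left(- \frac{2}{3}\right) \left(-5\right) = \frac{10}{3} \approx 3.3333$)
$P = - \frac{93132533}{7519935}$ ($P = \left(-21548\right) \left(- \frac{1}{21940}\right) + 18326 \left(- \frac{1}{1371}\right) = \frac{5387}{5485} - \frac{18326}{1371} = - \frac{93132533}{7519935} \approx -12.385$)
$w{\left(n \right)} = - \frac{10}{3}$ ($w{\left(n \right)} = \left(-1\right) \frac{10}{3} = - \frac{10}{3}$)
$P - w{\left(-28 - 6 \right)} = - \frac{93132533}{7519935} - - \frac{10}{3} = - \frac{93132533}{7519935} + \frac{10}{3} = - \frac{68066083}{7519935}$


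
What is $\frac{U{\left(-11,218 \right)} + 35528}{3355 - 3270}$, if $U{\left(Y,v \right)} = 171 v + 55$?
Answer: $\frac{72861}{85} \approx 857.19$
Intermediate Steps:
$U{\left(Y,v \right)} = 55 + 171 v$
$\frac{U{\left(-11,218 \right)} + 35528}{3355 - 3270} = \frac{\left(55 + 171 \cdot 218\right) + 35528}{3355 - 3270} = \frac{\left(55 + 37278\right) + 35528}{85} = \left(37333 + 35528\right) \frac{1}{85} = 72861 \cdot \frac{1}{85} = \frac{72861}{85}$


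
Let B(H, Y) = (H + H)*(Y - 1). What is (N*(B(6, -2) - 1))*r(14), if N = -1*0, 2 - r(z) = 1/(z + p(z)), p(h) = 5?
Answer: 0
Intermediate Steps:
B(H, Y) = 2*H*(-1 + Y) (B(H, Y) = (2*H)*(-1 + Y) = 2*H*(-1 + Y))
r(z) = 2 - 1/(5 + z) (r(z) = 2 - 1/(z + 5) = 2 - 1/(5 + z))
N = 0
(N*(B(6, -2) - 1))*r(14) = (0*(2*6*(-1 - 2) - 1))*((9 + 2*14)/(5 + 14)) = (0*(2*6*(-3) - 1))*((9 + 28)/19) = (0*(-36 - 1))*((1/19)*37) = (0*(-37))*(37/19) = 0*(37/19) = 0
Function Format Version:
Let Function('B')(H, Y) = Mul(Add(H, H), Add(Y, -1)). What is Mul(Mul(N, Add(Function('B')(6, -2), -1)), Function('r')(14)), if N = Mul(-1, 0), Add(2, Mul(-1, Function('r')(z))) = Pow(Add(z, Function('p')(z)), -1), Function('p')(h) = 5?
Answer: 0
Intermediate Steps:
Function('B')(H, Y) = Mul(2, H, Add(-1, Y)) (Function('B')(H, Y) = Mul(Mul(2, H), Add(-1, Y)) = Mul(2, H, Add(-1, Y)))
Function('r')(z) = Add(2, Mul(-1, Pow(Add(5, z), -1))) (Function('r')(z) = Add(2, Mul(-1, Pow(Add(z, 5), -1))) = Add(2, Mul(-1, Pow(Add(5, z), -1))))
N = 0
Mul(Mul(N, Add(Function('B')(6, -2), -1)), Function('r')(14)) = Mul(Mul(0, Add(Mul(2, 6, Add(-1, -2)), -1)), Mul(Pow(Add(5, 14), -1), Add(9, Mul(2, 14)))) = Mul(Mul(0, Add(Mul(2, 6, -3), -1)), Mul(Pow(19, -1), Add(9, 28))) = Mul(Mul(0, Add(-36, -1)), Mul(Rational(1, 19), 37)) = Mul(Mul(0, -37), Rational(37, 19)) = Mul(0, Rational(37, 19)) = 0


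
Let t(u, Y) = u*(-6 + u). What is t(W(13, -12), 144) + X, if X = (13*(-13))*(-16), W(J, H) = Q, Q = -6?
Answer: 2776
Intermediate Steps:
W(J, H) = -6
X = 2704 (X = -169*(-16) = 2704)
t(W(13, -12), 144) + X = -6*(-6 - 6) + 2704 = -6*(-12) + 2704 = 72 + 2704 = 2776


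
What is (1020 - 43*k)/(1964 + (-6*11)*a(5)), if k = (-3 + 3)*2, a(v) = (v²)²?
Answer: -510/19643 ≈ -0.025963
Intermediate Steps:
a(v) = v⁴
k = 0 (k = 0*2 = 0)
(1020 - 43*k)/(1964 + (-6*11)*a(5)) = (1020 - 43*0)/(1964 - 6*11*5⁴) = (1020 + 0)/(1964 - 66*625) = 1020/(1964 - 41250) = 1020/(-39286) = 1020*(-1/39286) = -510/19643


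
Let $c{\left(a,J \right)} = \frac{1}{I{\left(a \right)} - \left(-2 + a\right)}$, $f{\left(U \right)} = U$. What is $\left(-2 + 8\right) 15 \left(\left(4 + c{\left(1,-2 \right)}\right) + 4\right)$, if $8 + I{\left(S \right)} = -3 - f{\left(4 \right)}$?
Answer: $\frac{4995}{7} \approx 713.57$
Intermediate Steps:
$I{\left(S \right)} = -15$ ($I{\left(S \right)} = -8 - 7 = -15$)
$c{\left(a,J \right)} = \frac{1}{-13 - a}$ ($c{\left(a,J \right)} = \frac{1}{-15 - \left(-2 + a\right)} = \frac{1}{-13 - a}$)
$\left(-2 + 8\right) 15 \left(\left(4 + c{\left(1,-2 \right)}\right) + 4\right) = \left(-2 + 8\right) 15 \left(\left(4 - \frac{1}{13 + 1}\right) + 4\right) = 6 \cdot 15 \left(\left(4 - \frac{1}{14}\right) + 4\right) = 90 \left(\left(4 - \frac{1}{14}\right) + 4\right) = 90 \left(\frac{55}{14} + 4\right) = 90 \cdot \frac{111}{14} = \frac{4995}{7}$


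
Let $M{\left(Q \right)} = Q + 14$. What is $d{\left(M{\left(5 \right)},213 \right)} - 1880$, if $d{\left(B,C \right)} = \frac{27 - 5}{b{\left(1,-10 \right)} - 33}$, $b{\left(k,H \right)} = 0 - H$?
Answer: $- \frac{43262}{23} \approx -1881.0$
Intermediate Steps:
$M{\left(Q \right)} = 14 + Q$
$b{\left(k,H \right)} = - H$
$d{\left(B,C \right)} = - \frac{22}{23}$ ($d{\left(B,C \right)} = \frac{27 - 5}{\left(-1\right) \left(-10\right) - 33} = \frac{22}{10 - 33} = \frac{22}{-23} = 22 \left(- \frac{1}{23}\right) = - \frac{22}{23}$)
$d{\left(M{\left(5 \right)},213 \right)} - 1880 = - \frac{22}{23} - 1880 = - \frac{43262}{23}$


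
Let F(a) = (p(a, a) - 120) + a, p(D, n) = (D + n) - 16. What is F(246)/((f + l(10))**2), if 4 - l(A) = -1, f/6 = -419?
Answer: 602/6295081 ≈ 9.5630e-5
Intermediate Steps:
f = -2514 (f = 6*(-419) = -2514)
l(A) = 5 (l(A) = 4 - 1*(-1) = 4 + 1 = 5)
p(D, n) = -16 + D + n
F(a) = -136 + 3*a (F(a) = ((-16 + a + a) - 120) + a = ((-16 + 2*a) - 120) + a = (-136 + 2*a) + a = -136 + 3*a)
F(246)/((f + l(10))**2) = (-136 + 3*246)/((-2514 + 5)**2) = (-136 + 738)/((-2509)**2) = 602/6295081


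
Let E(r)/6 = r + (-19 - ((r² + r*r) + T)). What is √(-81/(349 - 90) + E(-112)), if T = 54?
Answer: I*√10172049657/259 ≈ 389.41*I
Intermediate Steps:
E(r) = -438 - 12*r² + 6*r (E(r) = 6*(r + (-19 - ((r² + r*r) + 54))) = 6*(r + (-19 - ((r² + r²) + 54))) = 6*(r + (-19 - (2*r² + 54))) = 6*(r + (-19 - (54 + 2*r²))) = 6*(r + (-19 + (-54 - 2*r²))) = 6*(r + (-73 - 2*r²)) = 6*(-73 + r - 2*r²) = -438 - 12*r² + 6*r)
√(-81/(349 - 90) + E(-112)) = √(-81/(349 - 90) + (-438 - 12*(-112)² + 6*(-112))) = √(-81/259 + (-438 - 12*12544 - 672)) = √((1/259)*(-81) + (-438 - 150528 - 672)) = √(-81/259 - 151638) = √(-39274323/259) = I*√10172049657/259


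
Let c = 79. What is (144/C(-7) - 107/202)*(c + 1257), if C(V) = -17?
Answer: -20645876/1717 ≈ -12024.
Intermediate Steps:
(144/C(-7) - 107/202)*(c + 1257) = (144/(-17) - 107/202)*(79 + 1257) = (144*(-1/17) - 107*1/202)*1336 = (-144/17 - 107/202)*1336 = -30907/3434*1336 = -20645876/1717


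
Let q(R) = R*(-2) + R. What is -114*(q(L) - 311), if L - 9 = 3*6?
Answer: 38532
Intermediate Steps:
L = 27 (L = 9 + 3*6 = 9 + 18 = 27)
q(R) = -R (q(R) = -2*R + R = -R)
-114*(q(L) - 311) = -114*(-1*27 - 311) = -114*(-27 - 311) = -114*(-338) = 38532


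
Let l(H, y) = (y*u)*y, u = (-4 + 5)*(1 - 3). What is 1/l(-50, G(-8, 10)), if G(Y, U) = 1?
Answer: -1/2 ≈ -0.50000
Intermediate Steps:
u = -2 (u = 1*(-2) = -2)
l(H, y) = -2*y**2 (l(H, y) = (y*(-2))*y = (-2*y)*y = -2*y**2)
1/l(-50, G(-8, 10)) = 1/(-2*1**2) = 1/(-2*1) = 1/(-2) = -1/2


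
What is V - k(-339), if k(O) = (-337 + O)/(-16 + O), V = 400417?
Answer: 142147359/355 ≈ 4.0042e+5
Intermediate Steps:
k(O) = (-337 + O)/(-16 + O)
V - k(-339) = 400417 - (-337 - 339)/(-16 - 339) = 400417 - (-676)/(-355) = 400417 - (-1)*(-676)/355 = 400417 - 1*676/355 = 400417 - 676/355 = 142147359/355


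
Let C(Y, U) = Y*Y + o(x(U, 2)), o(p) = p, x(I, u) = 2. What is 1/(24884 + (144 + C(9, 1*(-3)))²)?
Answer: 1/76413 ≈ 1.3087e-5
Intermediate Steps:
C(Y, U) = 2 + Y² (C(Y, U) = Y*Y + 2 = Y² + 2 = 2 + Y²)
1/(24884 + (144 + C(9, 1*(-3)))²) = 1/(24884 + (144 + (2 + 9²))²) = 1/(24884 + (144 + (2 + 81))²) = 1/(24884 + (144 + 83)²) = 1/(24884 + 227²) = 1/(24884 + 51529) = 1/76413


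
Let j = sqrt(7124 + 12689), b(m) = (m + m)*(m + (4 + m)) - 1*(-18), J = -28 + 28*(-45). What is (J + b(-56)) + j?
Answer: 10826 + sqrt(19813) ≈ 10967.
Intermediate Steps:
J = -1288 (J = -28 - 1260 = -1288)
b(m) = 18 + 2*m*(4 + 2*m) (b(m) = (2*m)*(4 + 2*m) + 18 = 2*m*(4 + 2*m) + 18 = 18 + 2*m*(4 + 2*m))
j = sqrt(19813) ≈ 140.76
(J + b(-56)) + j = (-1288 + (18 + 4*(-56)**2 + 8*(-56))) + sqrt(19813) = (-1288 + (18 + 4*3136 - 448)) + sqrt(19813) = (-1288 + (18 + 12544 - 448)) + sqrt(19813) = (-1288 + 12114) + sqrt(19813) = 10826 + sqrt(19813)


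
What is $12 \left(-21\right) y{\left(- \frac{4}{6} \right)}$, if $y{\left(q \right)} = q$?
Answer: $168$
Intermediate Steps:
$12 \left(-21\right) y{\left(- \frac{4}{6} \right)} = 12 \left(-21\right) \left(- \frac{4}{6}\right) = - 252 \left(\left(-4\right) \frac{1}{6}\right) = \left(-252\right) \left(- \frac{2}{3}\right) = 168$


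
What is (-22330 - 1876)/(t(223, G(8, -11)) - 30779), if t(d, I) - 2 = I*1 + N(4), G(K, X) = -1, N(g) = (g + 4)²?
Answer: 12103/15357 ≈ 0.78811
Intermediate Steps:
N(g) = (4 + g)²
t(d, I) = 66 + I (t(d, I) = 2 + (I*1 + (4 + 4)²) = 2 + (I + 8²) = 2 + (I + 64) = 2 + (64 + I) = 66 + I)
(-22330 - 1876)/(t(223, G(8, -11)) - 30779) = (-22330 - 1876)/((66 - 1) - 30779) = -24206/(65 - 30779) = -24206/(-30714) = -24206*(-1/30714) = 12103/15357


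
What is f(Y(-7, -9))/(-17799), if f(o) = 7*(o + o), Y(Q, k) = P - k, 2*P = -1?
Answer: -7/1047 ≈ -0.0066858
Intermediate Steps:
P = -½ (P = (½)*(-1) = -½ ≈ -0.50000)
Y(Q, k) = -½ - k
f(o) = 14*o (f(o) = 7*(2*o) = 14*o)
f(Y(-7, -9))/(-17799) = (14*(-½ - 1*(-9)))/(-17799) = (14*(-½ + 9))*(-1/17799) = (14*(17/2))*(-1/17799) = 119*(-1/17799) = -7/1047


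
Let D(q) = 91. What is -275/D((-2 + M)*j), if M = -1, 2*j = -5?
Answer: -275/91 ≈ -3.0220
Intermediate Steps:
j = -5/2 (j = (1/2)*(-5) = -5/2 ≈ -2.5000)
-275/D((-2 + M)*j) = -275/91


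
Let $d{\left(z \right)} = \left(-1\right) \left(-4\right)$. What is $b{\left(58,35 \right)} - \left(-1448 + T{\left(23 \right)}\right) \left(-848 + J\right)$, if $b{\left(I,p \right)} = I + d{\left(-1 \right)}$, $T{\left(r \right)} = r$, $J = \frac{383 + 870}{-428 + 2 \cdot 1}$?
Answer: $- \frac{172179171}{142} \approx -1.2125 \cdot 10^{6}$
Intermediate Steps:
$J = - \frac{1253}{426}$ ($J = \frac{1253}{-428 + 2} = \frac{1253}{-426} = 1253 \left(- \frac{1}{426}\right) = - \frac{1253}{426} \approx -2.9413$)
$d{\left(z \right)} = 4$
$b{\left(I,p \right)} = 4 + I$ ($b{\left(I,p \right)} = I + 4 = 4 + I$)
$b{\left(58,35 \right)} - \left(-1448 + T{\left(23 \right)}\right) \left(-848 + J\right) = \left(4 + 58\right) - \left(-1448 + 23\right) \left(-848 - \frac{1253}{426}\right) = 62 - \left(-1425\right) \left(- \frac{362501}{426}\right) = 62 - \frac{172187975}{142} = - \frac{172179171}{142}$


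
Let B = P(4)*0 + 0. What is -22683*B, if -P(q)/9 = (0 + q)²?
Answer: 0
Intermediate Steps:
P(q) = -9*q² (P(q) = -9*(0 + q)² = -9*q²)
B = 0 (B = -9*4²*0 + 0 = -9*16*0 + 0 = -144*0 + 0 = 0 + 0 = 0)
-22683*B = -22683*0 = 0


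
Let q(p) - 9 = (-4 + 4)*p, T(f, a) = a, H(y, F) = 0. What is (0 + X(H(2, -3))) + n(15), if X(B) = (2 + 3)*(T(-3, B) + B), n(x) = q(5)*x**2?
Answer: 2025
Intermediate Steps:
q(p) = 9 (q(p) = 9 + (-4 + 4)*p = 9 + 0*p = 9 + 0 = 9)
n(x) = 9*x**2
X(B) = 10*B (X(B) = (2 + 3)*(B + B) = 5*(2*B) = 10*B)
(0 + X(H(2, -3))) + n(15) = (0 + 10*0) + 9*15**2 = (0 + 0) + 9*225 = 0 + 2025 = 2025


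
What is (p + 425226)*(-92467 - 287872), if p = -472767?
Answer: 18081696399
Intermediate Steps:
(p + 425226)*(-92467 - 287872) = (-472767 + 425226)*(-92467 - 287872) = -47541*(-380339) = 18081696399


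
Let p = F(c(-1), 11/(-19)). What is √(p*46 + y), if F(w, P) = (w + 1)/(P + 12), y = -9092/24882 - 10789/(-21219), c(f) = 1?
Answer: √24704648141139295329/1735905171 ≈ 2.8633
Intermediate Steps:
y = 1144375/7999563 (y = -9092*1/24882 - 10789*(-1/21219) = -4546/12441 + 10789/21219 = 1144375/7999563 ≈ 0.14305)
F(w, P) = (1 + w)/(12 + P)
p = 38/217 (p = (1 + 1)/(12 + 11/(-19)) = 2/(12 + 11*(-1/19)) = 2/(12 - 11/19) = 2/(217/19) = (19/217)*2 = 38/217 ≈ 0.17512)
√(p*46 + y) = √((38/217)*46 + 1144375/7999563) = √(1748/217 + 1144375/7999563) = √(14231565499/1735905171) = √24704648141139295329/1735905171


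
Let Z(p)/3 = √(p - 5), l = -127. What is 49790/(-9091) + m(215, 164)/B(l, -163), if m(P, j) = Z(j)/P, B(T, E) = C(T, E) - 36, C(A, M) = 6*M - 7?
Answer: -49790/9091 - 3*√159/219515 ≈ -5.4770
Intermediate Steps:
C(A, M) = -7 + 6*M
Z(p) = 3*√(-5 + p) (Z(p) = 3*√(p - 5) = 3*√(-5 + p))
B(T, E) = -43 + 6*E (B(T, E) = (-7 + 6*E) - 36 = -43 + 6*E)
m(P, j) = 3*√(-5 + j)/P (m(P, j) = (3*√(-5 + j))/P = 3*√(-5 + j)/P)
49790/(-9091) + m(215, 164)/B(l, -163) = 49790/(-9091) + (3*√(-5 + 164)/215)/(-43 + 6*(-163)) = 49790*(-1/9091) + (3*(1/215)*√159)/(-43 - 978) = -49790/9091 + (3*√159/215)/(-1021) = -49790/9091 + (3*√159/215)*(-1/1021) = -49790/9091 - 3*√159/219515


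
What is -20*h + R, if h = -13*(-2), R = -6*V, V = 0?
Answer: -520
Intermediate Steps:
R = 0 (R = -6*0 = 0)
h = 26
-20*h + R = -20*26 + 0 = -520 + 0 = -520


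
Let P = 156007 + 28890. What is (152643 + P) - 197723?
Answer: 139817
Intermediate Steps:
P = 184897
(152643 + P) - 197723 = (152643 + 184897) - 197723 = 337540 - 197723 = 139817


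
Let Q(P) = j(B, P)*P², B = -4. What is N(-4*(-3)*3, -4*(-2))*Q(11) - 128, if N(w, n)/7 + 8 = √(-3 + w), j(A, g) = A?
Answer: 26976 - 3388*√33 ≈ 7513.4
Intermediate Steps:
Q(P) = -4*P²
N(w, n) = -56 + 7*√(-3 + w)
N(-4*(-3)*3, -4*(-2))*Q(11) - 128 = (-56 + 7*√(-3 - 4*(-3)*3))*(-4*11²) - 128 = (-56 + 7*√(-3 + 12*3))*(-4*121) - 128 = (-56 + 7*√(-3 + 36))*(-484) - 128 = (-56 + 7*√33)*(-484) - 128 = (27104 - 3388*√33) - 128 = 26976 - 3388*√33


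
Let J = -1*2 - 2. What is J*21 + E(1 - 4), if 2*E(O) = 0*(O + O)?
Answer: -84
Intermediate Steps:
J = -4 (J = -2 - 2 = -4)
E(O) = 0 (E(O) = (0*(O + O))/2 = (0*(2*O))/2 = (1/2)*0 = 0)
J*21 + E(1 - 4) = -4*21 + 0 = -84 + 0 = -84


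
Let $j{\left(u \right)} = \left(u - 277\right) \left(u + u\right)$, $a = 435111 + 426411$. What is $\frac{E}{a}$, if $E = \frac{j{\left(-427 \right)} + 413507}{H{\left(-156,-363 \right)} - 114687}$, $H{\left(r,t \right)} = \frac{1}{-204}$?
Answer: $- \frac{34500582}{3359382846463} \approx -1.027 \cdot 10^{-5}$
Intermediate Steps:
$a = 861522$
$H{\left(r,t \right)} = - \frac{1}{204}$
$j{\left(u \right)} = 2 u \left(-277 + u\right)$ ($j{\left(u \right)} = \left(-277 + u\right) 2 u = 2 u \left(-277 + u\right)$)
$E = - \frac{207003492}{23396149}$ ($E = \frac{2 \left(-427\right) \left(-277 - 427\right) + 413507}{- \frac{1}{204} - 114687} = \frac{2 \left(-427\right) \left(-704\right) + 413507}{- \frac{23396149}{204}} = \left(601216 + 413507\right) \left(- \frac{204}{23396149}\right) = 1014723 \left(- \frac{204}{23396149}\right) = - \frac{207003492}{23396149} \approx -8.8478$)
$\frac{E}{a} = - \frac{207003492}{23396149 \cdot 861522} = \left(- \frac{207003492}{23396149}\right) \frac{1}{861522} = - \frac{34500582}{3359382846463}$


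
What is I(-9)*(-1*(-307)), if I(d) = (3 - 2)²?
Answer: 307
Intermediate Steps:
I(d) = 1 (I(d) = 1² = 1)
I(-9)*(-1*(-307)) = 1*(-1*(-307)) = 1*307 = 307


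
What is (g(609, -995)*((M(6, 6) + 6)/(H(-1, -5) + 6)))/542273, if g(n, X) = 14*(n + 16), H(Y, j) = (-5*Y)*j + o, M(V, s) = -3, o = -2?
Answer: -1250/542273 ≈ -0.0023051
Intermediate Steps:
H(Y, j) = -2 - 5*Y*j (H(Y, j) = (-5*Y)*j - 2 = -5*Y*j - 2 = -2 - 5*Y*j)
g(n, X) = 224 + 14*n (g(n, X) = 14*(16 + n) = 224 + 14*n)
(g(609, -995)*((M(6, 6) + 6)/(H(-1, -5) + 6)))/542273 = ((224 + 14*609)*((-3 + 6)/((-2 - 5*(-1)*(-5)) + 6)))/542273 = ((224 + 8526)*(3/((-2 - 25) + 6)))*(1/542273) = (8750*(3/(-27 + 6)))*(1/542273) = (8750*(3/(-21)))*(1/542273) = (8750*(3*(-1/21)))*(1/542273) = (8750*(-1/7))*(1/542273) = -1250*1/542273 = -1250/542273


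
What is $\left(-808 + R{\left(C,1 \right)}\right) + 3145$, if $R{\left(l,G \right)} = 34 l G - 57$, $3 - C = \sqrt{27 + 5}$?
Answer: $2382 - 136 \sqrt{2} \approx 2189.7$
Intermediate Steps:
$C = 3 - 4 \sqrt{2}$ ($C = 3 - \sqrt{27 + 5} = 3 - \sqrt{32} = 3 - 4 \sqrt{2} \approx -2.6569$)
$R{\left(l,G \right)} = -57 + 34 G l$ ($R{\left(l,G \right)} = 34 G l - 57 = -57 + 34 G l$)
$\left(-808 + R{\left(C,1 \right)}\right) + 3145 = \left(-808 + \left(-57 + 34 \cdot 1 \left(3 - 4 \sqrt{2}\right)\right)\right) + 3145 = \left(-808 + \left(-57 + \left(102 - 136 \sqrt{2}\right)\right)\right) + 3145 = \left(-808 + \left(45 - 136 \sqrt{2}\right)\right) + 3145 = \left(-763 - 136 \sqrt{2}\right) + 3145 = 2382 - 136 \sqrt{2}$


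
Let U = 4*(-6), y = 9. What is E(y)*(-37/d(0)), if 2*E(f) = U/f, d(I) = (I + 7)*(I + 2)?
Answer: 74/21 ≈ 3.5238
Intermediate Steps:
d(I) = (2 + I)*(7 + I) (d(I) = (7 + I)*(2 + I) = (2 + I)*(7 + I))
U = -24
E(f) = -12/f (E(f) = (-24/f)/2 = -12/f)
E(y)*(-37/d(0)) = (-12/9)*(-37/(14 + 0² + 9*0)) = (-12*⅑)*(-37/(14 + 0 + 0)) = -(-148)/(3*14) = -4/3*(-37/14) = 74/21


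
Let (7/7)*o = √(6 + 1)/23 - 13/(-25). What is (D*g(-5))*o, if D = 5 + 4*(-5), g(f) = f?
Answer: 39 + 75*√7/23 ≈ 47.627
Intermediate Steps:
o = 13/25 + √7/23 (o = √(6 + 1)/23 - 13/(-25) = √7*(1/23) - 13*(-1/25) = √7/23 + 13/25 = 13/25 + √7/23 ≈ 0.63503)
D = -15 (D = 5 - 20 = -15)
(D*g(-5))*o = (-15*(-5))*(13/25 + √7/23) = 75*(13/25 + √7/23) = 39 + 75*√7/23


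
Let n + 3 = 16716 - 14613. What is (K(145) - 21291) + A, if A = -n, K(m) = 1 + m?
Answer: -23245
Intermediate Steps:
n = 2100 (n = -3 + (16716 - 14613) = -3 + 2103 = 2100)
A = -2100 (A = -1*2100 = -2100)
(K(145) - 21291) + A = ((1 + 145) - 21291) - 2100 = (146 - 21291) - 2100 = -21145 - 2100 = -23245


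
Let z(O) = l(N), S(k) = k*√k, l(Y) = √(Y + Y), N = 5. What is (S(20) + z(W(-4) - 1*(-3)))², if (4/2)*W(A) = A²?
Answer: 8010 + 400*√2 ≈ 8575.7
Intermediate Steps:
W(A) = A²/2
l(Y) = √2*√Y (l(Y) = √(2*Y) = √2*√Y)
S(k) = k^(3/2)
z(O) = √10 (z(O) = √2*√5 = √10)
(S(20) + z(W(-4) - 1*(-3)))² = (20^(3/2) + √10)² = (40*√5 + √10)² = (√10 + 40*√5)²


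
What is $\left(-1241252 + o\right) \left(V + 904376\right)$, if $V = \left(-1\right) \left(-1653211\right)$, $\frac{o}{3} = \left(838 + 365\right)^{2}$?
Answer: $7929478795125$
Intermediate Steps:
$o = 4341627$ ($o = 3 \left(838 + 365\right)^{2} = 3 \cdot 1203^{2} = 3 \cdot 1447209 = 4341627$)
$V = 1653211$
$\left(-1241252 + o\right) \left(V + 904376\right) = \left(-1241252 + 4341627\right) \left(1653211 + 904376\right) = 3100375 \cdot 2557587 = 7929478795125$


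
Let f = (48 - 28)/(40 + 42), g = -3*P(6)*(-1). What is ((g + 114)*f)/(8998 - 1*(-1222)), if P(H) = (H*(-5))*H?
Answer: -213/20951 ≈ -0.010167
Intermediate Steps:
P(H) = -5*H² (P(H) = (-5*H)*H = -5*H²)
g = -540 (g = -(-15)*6²*(-1) = -(-15)*36*(-1) = -3*(-180)*(-1) = 540*(-1) = -540)
f = 10/41 (f = 20/82 = 20*(1/82) = 10/41 ≈ 0.24390)
((g + 114)*f)/(8998 - 1*(-1222)) = ((-540 + 114)*(10/41))/(8998 - 1*(-1222)) = (-426*10/41)/(8998 + 1222) = -4260/41/10220 = -4260/41*1/10220 = -213/20951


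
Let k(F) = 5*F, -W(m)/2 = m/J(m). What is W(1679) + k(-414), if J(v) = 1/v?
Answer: -5640152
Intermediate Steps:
W(m) = -2*m**2 (W(m) = -2*m/(1/m) = -2*m*m = -2*m**2)
W(1679) + k(-414) = -2*1679**2 + 5*(-414) = -2*2819041 - 2070 = -5638082 - 2070 = -5640152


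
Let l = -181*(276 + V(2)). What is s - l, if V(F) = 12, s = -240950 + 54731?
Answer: -134091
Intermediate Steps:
s = -186219
l = -52128 (l = -181*(276 + 12) = -181*288 = -52128)
s - l = -186219 - 1*(-52128) = -186219 + 52128 = -134091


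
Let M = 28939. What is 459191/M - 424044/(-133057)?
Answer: 73369986203/3850536523 ≈ 19.054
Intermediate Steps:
459191/M - 424044/(-133057) = 459191/28939 - 424044/(-133057) = 459191*(1/28939) - 424044*(-1/133057) = 459191/28939 + 424044/133057 = 73369986203/3850536523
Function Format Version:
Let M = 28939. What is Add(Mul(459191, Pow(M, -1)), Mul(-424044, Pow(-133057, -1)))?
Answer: Rational(73369986203, 3850536523) ≈ 19.054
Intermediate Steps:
Add(Mul(459191, Pow(M, -1)), Mul(-424044, Pow(-133057, -1))) = Add(Mul(459191, Pow(28939, -1)), Mul(-424044, Pow(-133057, -1))) = Add(Mul(459191, Rational(1, 28939)), Mul(-424044, Rational(-1, 133057))) = Add(Rational(459191, 28939), Rational(424044, 133057)) = Rational(73369986203, 3850536523)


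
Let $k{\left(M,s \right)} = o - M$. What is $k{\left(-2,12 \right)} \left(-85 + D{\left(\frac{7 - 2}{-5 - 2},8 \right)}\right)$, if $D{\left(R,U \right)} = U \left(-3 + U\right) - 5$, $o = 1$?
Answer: $-150$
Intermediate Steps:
$D{\left(R,U \right)} = -5 + U \left(-3 + U\right)$
$k{\left(M,s \right)} = 1 - M$
$k{\left(-2,12 \right)} \left(-85 + D{\left(\frac{7 - 2}{-5 - 2},8 \right)}\right) = \left(1 - -2\right) \left(-85 - \left(29 - 64\right)\right) = \left(1 + 2\right) \left(-85 - -35\right) = 3 \left(-85 + 35\right) = 3 \left(-50\right) = -150$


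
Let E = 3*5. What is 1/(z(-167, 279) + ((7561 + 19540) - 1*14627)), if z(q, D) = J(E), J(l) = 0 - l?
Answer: 1/12459 ≈ 8.0263e-5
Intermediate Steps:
E = 15
J(l) = -l
z(q, D) = -15 (z(q, D) = -1*15 = -15)
1/(z(-167, 279) + ((7561 + 19540) - 1*14627)) = 1/(-15 + ((7561 + 19540) - 1*14627)) = 1/(-15 + (27101 - 14627)) = 1/(-15 + 12474) = 1/12459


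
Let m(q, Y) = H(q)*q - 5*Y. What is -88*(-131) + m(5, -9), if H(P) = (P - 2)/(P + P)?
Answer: 23149/2 ≈ 11575.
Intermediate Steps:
H(P) = (-2 + P)/(2*P) (H(P) = (-2 + P)/((2*P)) = (-2 + P)*(1/(2*P)) = (-2 + P)/(2*P))
m(q, Y) = -1 + q/2 - 5*Y (m(q, Y) = ((-2 + q)/(2*q))*q - 5*Y = (-1 + q/2) - 5*Y = -1 + q/2 - 5*Y)
-88*(-131) + m(5, -9) = -88*(-131) + (-1 + (½)*5 - 5*(-9)) = 11528 + (-1 + 5/2 + 45) = 11528 + 93/2 = 23149/2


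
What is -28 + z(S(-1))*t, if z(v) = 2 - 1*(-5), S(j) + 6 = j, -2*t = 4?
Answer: -42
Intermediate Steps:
t = -2 (t = -½*4 = -2)
S(j) = -6 + j
z(v) = 7 (z(v) = 2 + 5 = 7)
-28 + z(S(-1))*t = -28 + 7*(-2) = -28 - 14 = -42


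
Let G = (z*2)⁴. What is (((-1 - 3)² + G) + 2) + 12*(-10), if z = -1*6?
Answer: 20634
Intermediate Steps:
z = -6
G = 20736 (G = (-6*2)⁴ = (-12)⁴ = 20736)
(((-1 - 3)² + G) + 2) + 12*(-10) = (((-1 - 3)² + 20736) + 2) + 12*(-10) = (((-4)² + 20736) + 2) - 120 = ((16 + 20736) + 2) - 120 = (20752 + 2) - 120 = 20754 - 120 = 20634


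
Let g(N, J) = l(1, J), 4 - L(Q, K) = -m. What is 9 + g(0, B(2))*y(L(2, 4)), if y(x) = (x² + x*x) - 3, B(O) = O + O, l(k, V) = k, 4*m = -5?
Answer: 169/8 ≈ 21.125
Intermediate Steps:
m = -5/4 (m = (¼)*(-5) = -5/4 ≈ -1.2500)
L(Q, K) = 11/4 (L(Q, K) = 4 - (-1)*(-5)/4 = 4 - 1*5/4 = 4 - 5/4 = 11/4)
B(O) = 2*O
g(N, J) = 1
y(x) = -3 + 2*x² (y(x) = (x² + x²) - 3 = 2*x² - 3 = -3 + 2*x²)
9 + g(0, B(2))*y(L(2, 4)) = 9 + 1*(-3 + 2*(11/4)²) = 9 + 1*(-3 + 2*(121/16)) = 9 + 1*(-3 + 121/8) = 9 + 1*(97/8) = 9 + 97/8 = 169/8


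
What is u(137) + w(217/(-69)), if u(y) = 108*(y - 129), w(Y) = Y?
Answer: 59399/69 ≈ 860.86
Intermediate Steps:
u(y) = -13932 + 108*y (u(y) = 108*(-129 + y) = -13932 + 108*y)
u(137) + w(217/(-69)) = (-13932 + 108*137) + 217/(-69) = (-13932 + 14796) + 217*(-1/69) = 864 - 217/69 = 59399/69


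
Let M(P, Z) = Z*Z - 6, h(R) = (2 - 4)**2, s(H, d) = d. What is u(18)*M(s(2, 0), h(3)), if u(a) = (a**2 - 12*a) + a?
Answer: 1260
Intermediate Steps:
u(a) = a**2 - 11*a
h(R) = 4 (h(R) = (-2)**2 = 4)
M(P, Z) = -6 + Z**2 (M(P, Z) = Z**2 - 6 = -6 + Z**2)
u(18)*M(s(2, 0), h(3)) = (18*(-11 + 18))*(-6 + 4**2) = (18*7)*(-6 + 16) = 126*10 = 1260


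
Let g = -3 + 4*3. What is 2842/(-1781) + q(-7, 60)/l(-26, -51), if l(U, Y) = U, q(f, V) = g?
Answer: -6917/3562 ≈ -1.9419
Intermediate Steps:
g = 9 (g = -3 + 12 = 9)
q(f, V) = 9
2842/(-1781) + q(-7, 60)/l(-26, -51) = 2842/(-1781) + 9/(-26) = 2842*(-1/1781) + 9*(-1/26) = -2842/1781 - 9/26 = -6917/3562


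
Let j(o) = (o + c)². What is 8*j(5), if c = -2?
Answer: 72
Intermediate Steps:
j(o) = (-2 + o)² (j(o) = (o - 2)² = (-2 + o)²)
8*j(5) = 8*(-2 + 5)² = 8*3² = 8*9 = 72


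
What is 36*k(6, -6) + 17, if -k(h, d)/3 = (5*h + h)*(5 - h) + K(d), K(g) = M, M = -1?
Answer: 4013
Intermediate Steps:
K(g) = -1
k(h, d) = 3 - 18*h*(5 - h) (k(h, d) = -3*((5*h + h)*(5 - h) - 1) = -3*((6*h)*(5 - h) - 1) = -3*(6*h*(5 - h) - 1) = -3*(-1 + 6*h*(5 - h)) = 3 - 18*h*(5 - h))
36*k(6, -6) + 17 = 36*(3 - 90*6 + 18*6²) + 17 = 36*(3 - 540 + 18*36) + 17 = 36*(3 - 540 + 648) + 17 = 36*111 + 17 = 3996 + 17 = 4013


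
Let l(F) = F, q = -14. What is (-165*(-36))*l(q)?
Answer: -83160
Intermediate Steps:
(-165*(-36))*l(q) = -165*(-36)*(-14) = 5940*(-14) = -83160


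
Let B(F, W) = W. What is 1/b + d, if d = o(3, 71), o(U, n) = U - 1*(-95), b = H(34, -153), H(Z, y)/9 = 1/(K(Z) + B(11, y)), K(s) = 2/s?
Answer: 12394/153 ≈ 81.007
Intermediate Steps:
H(Z, y) = 9/(y + 2/Z) (H(Z, y) = 9/(2/Z + y) = 9/(y + 2/Z))
b = -153/2600 (b = 9*34/(2 + 34*(-153)) = 9*34/(2 - 5202) = 9*34/(-5200) = 9*34*(-1/5200) = -153/2600 ≈ -0.058846)
o(U, n) = 95 + U (o(U, n) = U + 95 = 95 + U)
d = 98 (d = 95 + 3 = 98)
1/b + d = 1/(-153/2600) + 98 = -2600/153 + 98 = 12394/153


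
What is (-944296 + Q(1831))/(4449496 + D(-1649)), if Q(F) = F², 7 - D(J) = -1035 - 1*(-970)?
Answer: 2408265/4449568 ≈ 0.54124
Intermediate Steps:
D(J) = 72 (D(J) = 7 - (-1035 - 1*(-970)) = 7 - (-1035 + 970) = 7 - 1*(-65) = 7 + 65 = 72)
(-944296 + Q(1831))/(4449496 + D(-1649)) = (-944296 + 1831²)/(4449496 + 72) = (-944296 + 3352561)/4449568 = 2408265*(1/4449568) = 2408265/4449568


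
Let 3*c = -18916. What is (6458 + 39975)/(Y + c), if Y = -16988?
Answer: -139299/69880 ≈ -1.9934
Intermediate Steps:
c = -18916/3 (c = (⅓)*(-18916) = -18916/3 ≈ -6305.3)
(6458 + 39975)/(Y + c) = (6458 + 39975)/(-16988 - 18916/3) = 46433/(-69880/3) = 46433*(-3/69880) = -139299/69880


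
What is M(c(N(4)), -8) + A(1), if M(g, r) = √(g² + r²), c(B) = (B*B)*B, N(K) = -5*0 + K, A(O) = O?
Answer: 1 + 8*√65 ≈ 65.498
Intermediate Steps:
N(K) = K (N(K) = 0 + K = K)
c(B) = B³ (c(B) = B²*B = B³)
M(c(N(4)), -8) + A(1) = √((4³)² + (-8)²) + 1 = √(64² + 64) + 1 = √(4096 + 64) + 1 = √4160 + 1 = 8*√65 + 1 = 1 + 8*√65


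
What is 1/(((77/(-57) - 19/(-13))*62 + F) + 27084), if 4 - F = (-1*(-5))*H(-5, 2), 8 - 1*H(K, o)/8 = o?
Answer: 741/19899452 ≈ 3.7237e-5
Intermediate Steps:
H(K, o) = 64 - 8*o
F = -236 (F = 4 - (-1*(-5))*(64 - 8*2) = 4 - 5*(64 - 16) = 4 - 5*48 = 4 - 1*240 = 4 - 240 = -236)
1/(((77/(-57) - 19/(-13))*62 + F) + 27084) = 1/(((77/(-57) - 19/(-13))*62 - 236) + 27084) = 1/(((77*(-1/57) - 19*(-1/13))*62 - 236) + 27084) = 1/(((-77/57 + 19/13)*62 - 236) + 27084) = 1/(((82/741)*62 - 236) + 27084) = 1/((5084/741 - 236) + 27084) = 1/(-169792/741 + 27084) = 1/(19899452/741) = 741/19899452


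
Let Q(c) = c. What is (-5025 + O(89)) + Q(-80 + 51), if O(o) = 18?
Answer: -5036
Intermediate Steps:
(-5025 + O(89)) + Q(-80 + 51) = (-5025 + 18) + (-80 + 51) = -5007 - 29 = -5036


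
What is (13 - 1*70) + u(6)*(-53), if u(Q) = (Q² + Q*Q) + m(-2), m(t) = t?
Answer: -3767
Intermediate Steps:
u(Q) = -2 + 2*Q² (u(Q) = (Q² + Q*Q) - 2 = (Q² + Q²) - 2 = 2*Q² - 2 = -2 + 2*Q²)
(13 - 1*70) + u(6)*(-53) = (13 - 1*70) + (-2 + 2*6²)*(-53) = (13 - 70) + (-2 + 2*36)*(-53) = -57 + (-2 + 72)*(-53) = -57 + 70*(-53) = -57 - 3710 = -3767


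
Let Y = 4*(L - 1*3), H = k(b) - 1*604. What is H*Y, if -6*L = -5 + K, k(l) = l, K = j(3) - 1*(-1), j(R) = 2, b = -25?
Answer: 20128/3 ≈ 6709.3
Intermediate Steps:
K = 3 (K = 2 - 1*(-1) = 2 + 1 = 3)
L = 1/3 (L = -(-5 + 3)/6 = -1/6*(-2) = 1/3 ≈ 0.33333)
H = -629 (H = -25 - 1*604 = -25 - 604 = -629)
Y = -32/3 (Y = 4*(1/3 - 1*3) = 4*(1/3 - 3) = 4*(-8/3) = -32/3 ≈ -10.667)
H*Y = -629*(-32/3) = 20128/3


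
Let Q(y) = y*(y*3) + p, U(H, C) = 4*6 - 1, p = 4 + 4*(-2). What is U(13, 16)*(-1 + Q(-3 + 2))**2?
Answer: 92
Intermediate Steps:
p = -4 (p = 4 - 8 = -4)
U(H, C) = 23 (U(H, C) = 24 - 1 = 23)
Q(y) = -4 + 3*y**2 (Q(y) = y*(y*3) - 4 = y*(3*y) - 4 = 3*y**2 - 4 = -4 + 3*y**2)
U(13, 16)*(-1 + Q(-3 + 2))**2 = 23*(-1 + (-4 + 3*(-3 + 2)**2))**2 = 23*(-1 + (-4 + 3*(-1)**2))**2 = 23*(-1 + (-4 + 3*1))**2 = 23*(-1 + (-4 + 3))**2 = 23*(-1 - 1)**2 = 23*(-2)**2 = 23*4 = 92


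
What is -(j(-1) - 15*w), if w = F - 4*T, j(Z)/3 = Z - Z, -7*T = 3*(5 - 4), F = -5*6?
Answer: -2970/7 ≈ -424.29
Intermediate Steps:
F = -30
T = -3/7 (T = -3*(5 - 4)/7 = -3/7 ≈ -0.42857)
j(Z) = 0 (j(Z) = 3*(Z - Z) = 3*0 = 0)
w = -198/7 (w = -30 - 4*(-3/7) = -30 + 12/7 = -198/7 ≈ -28.286)
-(j(-1) - 15*w) = -(0 - 15*(-198/7)) = -(0 + 2970/7) = -1*2970/7 = -2970/7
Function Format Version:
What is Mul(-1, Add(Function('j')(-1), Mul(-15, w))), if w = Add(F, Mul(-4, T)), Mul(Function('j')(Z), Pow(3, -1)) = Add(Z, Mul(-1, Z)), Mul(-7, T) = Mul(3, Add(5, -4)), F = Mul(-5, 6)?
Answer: Rational(-2970, 7) ≈ -424.29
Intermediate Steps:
F = -30
T = Rational(-3, 7) (T = Mul(Rational(-1, 7), Mul(3, Add(5, -4))) = Mul(Rational(-1, 7), Mul(3, 1)) = Mul(Rational(-1, 7), 3) = Rational(-3, 7) ≈ -0.42857)
Function('j')(Z) = 0 (Function('j')(Z) = Mul(3, Add(Z, Mul(-1, Z))) = Mul(3, 0) = 0)
w = Rational(-198, 7) (w = Add(-30, Mul(-4, Rational(-3, 7))) = Add(-30, Rational(12, 7)) = Rational(-198, 7) ≈ -28.286)
Mul(-1, Add(Function('j')(-1), Mul(-15, w))) = Mul(-1, Add(0, Mul(-15, Rational(-198, 7)))) = Mul(-1, Add(0, Rational(2970, 7))) = Mul(-1, Rational(2970, 7)) = Rational(-2970, 7)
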